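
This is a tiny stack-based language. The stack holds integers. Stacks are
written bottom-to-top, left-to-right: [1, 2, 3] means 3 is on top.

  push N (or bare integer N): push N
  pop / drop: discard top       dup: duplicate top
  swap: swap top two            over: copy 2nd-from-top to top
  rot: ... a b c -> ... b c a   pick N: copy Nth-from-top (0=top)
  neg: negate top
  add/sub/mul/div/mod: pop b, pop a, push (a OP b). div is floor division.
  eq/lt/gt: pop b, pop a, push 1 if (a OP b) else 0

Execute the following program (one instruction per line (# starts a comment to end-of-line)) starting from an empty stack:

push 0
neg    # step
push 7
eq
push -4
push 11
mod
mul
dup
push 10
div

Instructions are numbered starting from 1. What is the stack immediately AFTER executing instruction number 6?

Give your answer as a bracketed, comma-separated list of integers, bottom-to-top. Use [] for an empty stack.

Answer: [0, -4, 11]

Derivation:
Step 1 ('push 0'): [0]
Step 2 ('neg'): [0]
Step 3 ('push 7'): [0, 7]
Step 4 ('eq'): [0]
Step 5 ('push -4'): [0, -4]
Step 6 ('push 11'): [0, -4, 11]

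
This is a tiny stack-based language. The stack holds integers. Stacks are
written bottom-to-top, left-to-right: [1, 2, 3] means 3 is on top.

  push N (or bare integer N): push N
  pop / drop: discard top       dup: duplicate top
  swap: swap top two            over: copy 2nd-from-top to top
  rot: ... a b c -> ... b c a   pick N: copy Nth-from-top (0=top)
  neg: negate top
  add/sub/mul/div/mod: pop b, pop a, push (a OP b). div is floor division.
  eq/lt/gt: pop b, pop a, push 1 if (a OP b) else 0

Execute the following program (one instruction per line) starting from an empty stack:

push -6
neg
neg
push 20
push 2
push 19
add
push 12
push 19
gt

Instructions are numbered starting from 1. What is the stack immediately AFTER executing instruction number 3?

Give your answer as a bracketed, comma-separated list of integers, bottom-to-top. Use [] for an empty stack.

Step 1 ('push -6'): [-6]
Step 2 ('neg'): [6]
Step 3 ('neg'): [-6]

Answer: [-6]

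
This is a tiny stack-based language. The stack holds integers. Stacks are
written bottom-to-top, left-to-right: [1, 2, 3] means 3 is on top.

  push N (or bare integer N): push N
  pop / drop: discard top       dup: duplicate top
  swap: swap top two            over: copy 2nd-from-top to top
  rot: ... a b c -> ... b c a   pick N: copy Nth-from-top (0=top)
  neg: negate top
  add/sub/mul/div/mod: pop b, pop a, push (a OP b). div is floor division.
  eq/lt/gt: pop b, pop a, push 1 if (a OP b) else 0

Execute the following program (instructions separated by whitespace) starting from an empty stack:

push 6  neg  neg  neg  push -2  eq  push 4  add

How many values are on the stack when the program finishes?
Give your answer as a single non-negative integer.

After 'push 6': stack = [6] (depth 1)
After 'neg': stack = [-6] (depth 1)
After 'neg': stack = [6] (depth 1)
After 'neg': stack = [-6] (depth 1)
After 'push -2': stack = [-6, -2] (depth 2)
After 'eq': stack = [0] (depth 1)
After 'push 4': stack = [0, 4] (depth 2)
After 'add': stack = [4] (depth 1)

Answer: 1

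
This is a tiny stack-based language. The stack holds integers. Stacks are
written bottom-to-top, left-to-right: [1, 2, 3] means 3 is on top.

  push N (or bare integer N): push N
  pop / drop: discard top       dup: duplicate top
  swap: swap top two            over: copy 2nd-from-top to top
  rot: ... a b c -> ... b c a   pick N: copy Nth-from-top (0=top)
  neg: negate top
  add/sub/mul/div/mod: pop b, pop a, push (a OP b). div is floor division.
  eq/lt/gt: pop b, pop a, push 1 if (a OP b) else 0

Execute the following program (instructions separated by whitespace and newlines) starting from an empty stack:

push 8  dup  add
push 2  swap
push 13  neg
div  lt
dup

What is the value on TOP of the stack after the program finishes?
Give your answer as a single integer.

After 'push 8': [8]
After 'dup': [8, 8]
After 'add': [16]
After 'push 2': [16, 2]
After 'swap': [2, 16]
After 'push 13': [2, 16, 13]
After 'neg': [2, 16, -13]
After 'div': [2, -2]
After 'lt': [0]
After 'dup': [0, 0]

Answer: 0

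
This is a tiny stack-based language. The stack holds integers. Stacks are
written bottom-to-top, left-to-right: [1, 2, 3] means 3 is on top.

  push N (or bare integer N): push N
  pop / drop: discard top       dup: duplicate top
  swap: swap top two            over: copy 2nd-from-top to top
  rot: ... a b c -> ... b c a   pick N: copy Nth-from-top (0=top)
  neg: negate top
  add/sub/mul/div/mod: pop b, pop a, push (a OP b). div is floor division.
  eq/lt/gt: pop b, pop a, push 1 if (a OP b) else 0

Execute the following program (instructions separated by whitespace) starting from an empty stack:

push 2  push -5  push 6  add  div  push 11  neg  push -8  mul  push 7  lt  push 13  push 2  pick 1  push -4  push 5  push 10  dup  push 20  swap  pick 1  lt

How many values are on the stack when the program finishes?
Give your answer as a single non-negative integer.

After 'push 2': stack = [2] (depth 1)
After 'push -5': stack = [2, -5] (depth 2)
After 'push 6': stack = [2, -5, 6] (depth 3)
After 'add': stack = [2, 1] (depth 2)
After 'div': stack = [2] (depth 1)
After 'push 11': stack = [2, 11] (depth 2)
After 'neg': stack = [2, -11] (depth 2)
After 'push -8': stack = [2, -11, -8] (depth 3)
After 'mul': stack = [2, 88] (depth 2)
After 'push 7': stack = [2, 88, 7] (depth 3)
  ...
After 'push 2': stack = [2, 0, 13, 2] (depth 4)
After 'pick 1': stack = [2, 0, 13, 2, 13] (depth 5)
After 'push -4': stack = [2, 0, 13, 2, 13, -4] (depth 6)
After 'push 5': stack = [2, 0, 13, 2, 13, -4, 5] (depth 7)
After 'push 10': stack = [2, 0, 13, 2, 13, -4, 5, 10] (depth 8)
After 'dup': stack = [2, 0, 13, 2, 13, -4, 5, 10, 10] (depth 9)
After 'push 20': stack = [2, 0, 13, 2, 13, -4, 5, 10, 10, 20] (depth 10)
After 'swap': stack = [2, 0, 13, 2, 13, -4, 5, 10, 20, 10] (depth 10)
After 'pick 1': stack = [2, 0, 13, 2, 13, -4, 5, 10, 20, 10, 20] (depth 11)
After 'lt': stack = [2, 0, 13, 2, 13, -4, 5, 10, 20, 1] (depth 10)

Answer: 10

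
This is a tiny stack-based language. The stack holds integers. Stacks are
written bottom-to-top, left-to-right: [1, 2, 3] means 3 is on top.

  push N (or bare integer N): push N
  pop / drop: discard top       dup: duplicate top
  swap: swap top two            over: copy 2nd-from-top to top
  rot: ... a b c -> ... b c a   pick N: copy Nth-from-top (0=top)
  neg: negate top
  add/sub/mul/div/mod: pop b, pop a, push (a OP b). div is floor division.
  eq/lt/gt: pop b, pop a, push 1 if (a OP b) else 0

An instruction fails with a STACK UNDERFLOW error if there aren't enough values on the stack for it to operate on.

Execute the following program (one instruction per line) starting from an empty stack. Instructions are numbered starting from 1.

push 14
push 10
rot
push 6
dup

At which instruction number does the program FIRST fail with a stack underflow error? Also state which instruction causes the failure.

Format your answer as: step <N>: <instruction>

Step 1 ('push 14'): stack = [14], depth = 1
Step 2 ('push 10'): stack = [14, 10], depth = 2
Step 3 ('rot'): needs 3 value(s) but depth is 2 — STACK UNDERFLOW

Answer: step 3: rot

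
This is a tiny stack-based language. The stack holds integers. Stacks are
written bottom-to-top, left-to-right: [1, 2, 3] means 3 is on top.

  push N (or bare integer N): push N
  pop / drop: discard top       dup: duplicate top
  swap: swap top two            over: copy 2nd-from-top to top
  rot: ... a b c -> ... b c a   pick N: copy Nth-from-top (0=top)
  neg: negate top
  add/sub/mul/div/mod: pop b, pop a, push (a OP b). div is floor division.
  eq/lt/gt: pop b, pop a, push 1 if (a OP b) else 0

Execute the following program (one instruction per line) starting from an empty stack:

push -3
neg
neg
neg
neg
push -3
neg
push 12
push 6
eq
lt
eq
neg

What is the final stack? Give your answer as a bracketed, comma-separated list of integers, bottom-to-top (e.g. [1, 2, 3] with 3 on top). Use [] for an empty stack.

Answer: [0]

Derivation:
After 'push -3': [-3]
After 'neg': [3]
After 'neg': [-3]
After 'neg': [3]
After 'neg': [-3]
After 'push -3': [-3, -3]
After 'neg': [-3, 3]
After 'push 12': [-3, 3, 12]
After 'push 6': [-3, 3, 12, 6]
After 'eq': [-3, 3, 0]
After 'lt': [-3, 0]
After 'eq': [0]
After 'neg': [0]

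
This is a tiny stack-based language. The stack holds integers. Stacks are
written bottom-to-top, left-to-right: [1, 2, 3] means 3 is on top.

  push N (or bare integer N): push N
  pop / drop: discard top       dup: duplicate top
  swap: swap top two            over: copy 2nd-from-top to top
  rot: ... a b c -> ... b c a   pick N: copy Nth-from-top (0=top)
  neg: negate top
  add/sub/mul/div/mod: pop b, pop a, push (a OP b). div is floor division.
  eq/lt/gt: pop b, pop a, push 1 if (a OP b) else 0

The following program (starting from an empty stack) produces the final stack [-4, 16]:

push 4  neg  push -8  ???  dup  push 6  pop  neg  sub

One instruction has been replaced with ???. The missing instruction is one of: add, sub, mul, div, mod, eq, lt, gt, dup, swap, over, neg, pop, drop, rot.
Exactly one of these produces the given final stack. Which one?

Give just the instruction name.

Answer: neg

Derivation:
Stack before ???: [-4, -8]
Stack after ???:  [-4, 8]
The instruction that transforms [-4, -8] -> [-4, 8] is: neg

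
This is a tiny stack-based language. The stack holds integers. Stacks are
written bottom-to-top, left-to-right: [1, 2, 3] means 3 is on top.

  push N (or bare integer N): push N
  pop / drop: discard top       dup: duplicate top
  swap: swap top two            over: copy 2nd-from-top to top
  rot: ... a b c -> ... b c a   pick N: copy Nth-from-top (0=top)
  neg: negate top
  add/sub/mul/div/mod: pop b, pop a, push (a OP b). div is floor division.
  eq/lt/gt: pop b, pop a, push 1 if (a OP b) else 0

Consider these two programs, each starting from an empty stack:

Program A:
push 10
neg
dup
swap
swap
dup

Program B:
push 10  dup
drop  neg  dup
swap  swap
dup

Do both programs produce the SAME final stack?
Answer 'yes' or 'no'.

Program A trace:
  After 'push 10': [10]
  After 'neg': [-10]
  After 'dup': [-10, -10]
  After 'swap': [-10, -10]
  After 'swap': [-10, -10]
  After 'dup': [-10, -10, -10]
Program A final stack: [-10, -10, -10]

Program B trace:
  After 'push 10': [10]
  After 'dup': [10, 10]
  After 'drop': [10]
  After 'neg': [-10]
  After 'dup': [-10, -10]
  After 'swap': [-10, -10]
  After 'swap': [-10, -10]
  After 'dup': [-10, -10, -10]
Program B final stack: [-10, -10, -10]
Same: yes

Answer: yes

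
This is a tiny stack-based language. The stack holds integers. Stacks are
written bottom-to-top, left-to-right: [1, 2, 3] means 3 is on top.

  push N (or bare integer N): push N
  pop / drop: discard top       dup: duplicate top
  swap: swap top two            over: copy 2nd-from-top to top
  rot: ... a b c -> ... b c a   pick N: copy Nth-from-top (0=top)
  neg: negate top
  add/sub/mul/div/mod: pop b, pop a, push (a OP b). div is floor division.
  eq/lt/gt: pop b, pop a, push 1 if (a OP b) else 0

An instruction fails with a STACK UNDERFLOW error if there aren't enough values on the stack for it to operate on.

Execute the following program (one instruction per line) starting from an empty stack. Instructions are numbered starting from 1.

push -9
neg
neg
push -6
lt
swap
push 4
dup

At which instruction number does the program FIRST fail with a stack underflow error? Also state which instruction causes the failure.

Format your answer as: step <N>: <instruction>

Step 1 ('push -9'): stack = [-9], depth = 1
Step 2 ('neg'): stack = [9], depth = 1
Step 3 ('neg'): stack = [-9], depth = 1
Step 4 ('push -6'): stack = [-9, -6], depth = 2
Step 5 ('lt'): stack = [1], depth = 1
Step 6 ('swap'): needs 2 value(s) but depth is 1 — STACK UNDERFLOW

Answer: step 6: swap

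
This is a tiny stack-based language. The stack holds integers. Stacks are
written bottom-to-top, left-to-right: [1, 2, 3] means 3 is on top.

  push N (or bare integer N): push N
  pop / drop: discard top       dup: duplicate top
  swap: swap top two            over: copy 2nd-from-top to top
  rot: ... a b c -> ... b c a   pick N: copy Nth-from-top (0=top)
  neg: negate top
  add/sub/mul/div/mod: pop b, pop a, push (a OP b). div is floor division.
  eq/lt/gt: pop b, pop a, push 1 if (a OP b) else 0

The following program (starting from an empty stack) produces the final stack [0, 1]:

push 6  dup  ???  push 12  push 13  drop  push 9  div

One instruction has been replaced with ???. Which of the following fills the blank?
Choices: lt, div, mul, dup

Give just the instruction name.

Stack before ???: [6, 6]
Stack after ???:  [0]
Checking each choice:
  lt: MATCH
  div: produces [1, 1]
  mul: produces [36, 1]
  dup: produces [6, 6, 6, 1]


Answer: lt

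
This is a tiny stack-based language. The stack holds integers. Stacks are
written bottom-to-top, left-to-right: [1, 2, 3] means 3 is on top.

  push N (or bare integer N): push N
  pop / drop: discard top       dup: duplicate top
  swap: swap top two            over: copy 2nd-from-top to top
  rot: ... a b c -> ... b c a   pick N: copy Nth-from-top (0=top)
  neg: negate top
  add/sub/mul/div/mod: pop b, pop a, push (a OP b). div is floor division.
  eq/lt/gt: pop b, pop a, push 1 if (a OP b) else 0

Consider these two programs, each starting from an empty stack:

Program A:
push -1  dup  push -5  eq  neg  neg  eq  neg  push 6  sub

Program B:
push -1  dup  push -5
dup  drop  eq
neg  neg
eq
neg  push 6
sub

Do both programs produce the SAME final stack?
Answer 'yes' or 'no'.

Answer: yes

Derivation:
Program A trace:
  After 'push -1': [-1]
  After 'dup': [-1, -1]
  After 'push -5': [-1, -1, -5]
  After 'eq': [-1, 0]
  After 'neg': [-1, 0]
  After 'neg': [-1, 0]
  After 'eq': [0]
  After 'neg': [0]
  After 'push 6': [0, 6]
  After 'sub': [-6]
Program A final stack: [-6]

Program B trace:
  After 'push -1': [-1]
  After 'dup': [-1, -1]
  After 'push -5': [-1, -1, -5]
  After 'dup': [-1, -1, -5, -5]
  After 'drop': [-1, -1, -5]
  After 'eq': [-1, 0]
  After 'neg': [-1, 0]
  After 'neg': [-1, 0]
  After 'eq': [0]
  After 'neg': [0]
  After 'push 6': [0, 6]
  After 'sub': [-6]
Program B final stack: [-6]
Same: yes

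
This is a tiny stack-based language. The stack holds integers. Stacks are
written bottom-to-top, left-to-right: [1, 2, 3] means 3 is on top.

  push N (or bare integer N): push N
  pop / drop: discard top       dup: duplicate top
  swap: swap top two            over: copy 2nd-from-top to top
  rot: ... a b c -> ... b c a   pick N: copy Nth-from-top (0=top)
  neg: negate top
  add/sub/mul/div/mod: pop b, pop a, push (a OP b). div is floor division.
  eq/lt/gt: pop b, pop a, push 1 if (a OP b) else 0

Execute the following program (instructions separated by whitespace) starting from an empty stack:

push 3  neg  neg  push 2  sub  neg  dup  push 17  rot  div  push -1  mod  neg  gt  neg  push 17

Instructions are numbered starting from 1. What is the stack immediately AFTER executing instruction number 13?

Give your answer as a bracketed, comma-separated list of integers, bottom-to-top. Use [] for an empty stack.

Answer: [-1, 0]

Derivation:
Step 1 ('push 3'): [3]
Step 2 ('neg'): [-3]
Step 3 ('neg'): [3]
Step 4 ('push 2'): [3, 2]
Step 5 ('sub'): [1]
Step 6 ('neg'): [-1]
Step 7 ('dup'): [-1, -1]
Step 8 ('push 17'): [-1, -1, 17]
Step 9 ('rot'): [-1, 17, -1]
Step 10 ('div'): [-1, -17]
Step 11 ('push -1'): [-1, -17, -1]
Step 12 ('mod'): [-1, 0]
Step 13 ('neg'): [-1, 0]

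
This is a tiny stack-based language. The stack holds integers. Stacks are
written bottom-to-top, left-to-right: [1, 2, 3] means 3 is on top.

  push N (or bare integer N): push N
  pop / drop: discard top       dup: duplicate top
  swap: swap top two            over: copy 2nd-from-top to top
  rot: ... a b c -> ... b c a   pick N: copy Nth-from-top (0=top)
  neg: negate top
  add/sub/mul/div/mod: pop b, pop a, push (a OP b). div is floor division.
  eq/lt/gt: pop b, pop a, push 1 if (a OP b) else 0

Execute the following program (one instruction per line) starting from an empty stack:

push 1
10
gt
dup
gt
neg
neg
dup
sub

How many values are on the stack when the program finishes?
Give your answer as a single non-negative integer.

After 'push 1': stack = [1] (depth 1)
After 'push 10': stack = [1, 10] (depth 2)
After 'gt': stack = [0] (depth 1)
After 'dup': stack = [0, 0] (depth 2)
After 'gt': stack = [0] (depth 1)
After 'neg': stack = [0] (depth 1)
After 'neg': stack = [0] (depth 1)
After 'dup': stack = [0, 0] (depth 2)
After 'sub': stack = [0] (depth 1)

Answer: 1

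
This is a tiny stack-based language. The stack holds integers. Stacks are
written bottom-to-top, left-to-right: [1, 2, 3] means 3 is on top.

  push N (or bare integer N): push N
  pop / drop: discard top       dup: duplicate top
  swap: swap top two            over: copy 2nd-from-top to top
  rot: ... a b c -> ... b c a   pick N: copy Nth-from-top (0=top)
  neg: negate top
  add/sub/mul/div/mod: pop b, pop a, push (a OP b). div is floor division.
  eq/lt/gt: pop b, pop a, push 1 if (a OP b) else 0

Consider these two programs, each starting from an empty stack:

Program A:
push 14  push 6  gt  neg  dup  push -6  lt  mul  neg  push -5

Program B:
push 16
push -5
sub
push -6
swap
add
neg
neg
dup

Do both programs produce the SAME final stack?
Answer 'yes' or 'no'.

Program A trace:
  After 'push 14': [14]
  After 'push 6': [14, 6]
  After 'gt': [1]
  After 'neg': [-1]
  After 'dup': [-1, -1]
  After 'push -6': [-1, -1, -6]
  After 'lt': [-1, 0]
  After 'mul': [0]
  After 'neg': [0]
  After 'push -5': [0, -5]
Program A final stack: [0, -5]

Program B trace:
  After 'push 16': [16]
  After 'push -5': [16, -5]
  After 'sub': [21]
  After 'push -6': [21, -6]
  After 'swap': [-6, 21]
  After 'add': [15]
  After 'neg': [-15]
  After 'neg': [15]
  After 'dup': [15, 15]
Program B final stack: [15, 15]
Same: no

Answer: no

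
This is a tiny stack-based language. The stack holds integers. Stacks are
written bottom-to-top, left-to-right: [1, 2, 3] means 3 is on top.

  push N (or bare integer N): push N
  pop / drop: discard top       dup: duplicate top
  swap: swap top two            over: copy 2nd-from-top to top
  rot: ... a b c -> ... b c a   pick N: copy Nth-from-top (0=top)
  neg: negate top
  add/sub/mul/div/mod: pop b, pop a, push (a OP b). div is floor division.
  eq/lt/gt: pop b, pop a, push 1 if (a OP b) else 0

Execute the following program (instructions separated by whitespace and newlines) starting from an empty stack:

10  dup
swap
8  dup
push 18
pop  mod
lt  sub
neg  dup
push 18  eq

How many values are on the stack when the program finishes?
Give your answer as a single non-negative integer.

After 'push 10': stack = [10] (depth 1)
After 'dup': stack = [10, 10] (depth 2)
After 'swap': stack = [10, 10] (depth 2)
After 'push 8': stack = [10, 10, 8] (depth 3)
After 'dup': stack = [10, 10, 8, 8] (depth 4)
After 'push 18': stack = [10, 10, 8, 8, 18] (depth 5)
After 'pop': stack = [10, 10, 8, 8] (depth 4)
After 'mod': stack = [10, 10, 0] (depth 3)
After 'lt': stack = [10, 0] (depth 2)
After 'sub': stack = [10] (depth 1)
After 'neg': stack = [-10] (depth 1)
After 'dup': stack = [-10, -10] (depth 2)
After 'push 18': stack = [-10, -10, 18] (depth 3)
After 'eq': stack = [-10, 0] (depth 2)

Answer: 2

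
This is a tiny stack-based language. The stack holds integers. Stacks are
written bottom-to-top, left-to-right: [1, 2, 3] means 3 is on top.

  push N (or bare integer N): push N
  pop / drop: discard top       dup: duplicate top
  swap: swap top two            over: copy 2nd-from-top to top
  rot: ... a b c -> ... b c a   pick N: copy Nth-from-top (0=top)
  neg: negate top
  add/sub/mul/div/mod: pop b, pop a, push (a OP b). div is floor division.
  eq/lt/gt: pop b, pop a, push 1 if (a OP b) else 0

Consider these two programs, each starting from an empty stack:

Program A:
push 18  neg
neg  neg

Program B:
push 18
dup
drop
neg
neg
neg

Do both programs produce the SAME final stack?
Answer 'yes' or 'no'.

Answer: yes

Derivation:
Program A trace:
  After 'push 18': [18]
  After 'neg': [-18]
  After 'neg': [18]
  After 'neg': [-18]
Program A final stack: [-18]

Program B trace:
  After 'push 18': [18]
  After 'dup': [18, 18]
  After 'drop': [18]
  After 'neg': [-18]
  After 'neg': [18]
  After 'neg': [-18]
Program B final stack: [-18]
Same: yes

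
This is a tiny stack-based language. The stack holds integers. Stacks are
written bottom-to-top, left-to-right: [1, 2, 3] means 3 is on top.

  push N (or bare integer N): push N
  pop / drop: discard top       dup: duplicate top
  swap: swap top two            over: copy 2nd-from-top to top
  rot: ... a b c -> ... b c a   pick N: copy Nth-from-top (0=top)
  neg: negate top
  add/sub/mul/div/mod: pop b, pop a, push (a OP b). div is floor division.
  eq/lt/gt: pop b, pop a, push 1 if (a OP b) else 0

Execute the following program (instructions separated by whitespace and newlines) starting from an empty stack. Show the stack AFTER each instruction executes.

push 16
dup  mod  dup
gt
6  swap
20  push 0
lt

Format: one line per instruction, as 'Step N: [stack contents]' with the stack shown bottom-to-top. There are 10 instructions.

Step 1: [16]
Step 2: [16, 16]
Step 3: [0]
Step 4: [0, 0]
Step 5: [0]
Step 6: [0, 6]
Step 7: [6, 0]
Step 8: [6, 0, 20]
Step 9: [6, 0, 20, 0]
Step 10: [6, 0, 0]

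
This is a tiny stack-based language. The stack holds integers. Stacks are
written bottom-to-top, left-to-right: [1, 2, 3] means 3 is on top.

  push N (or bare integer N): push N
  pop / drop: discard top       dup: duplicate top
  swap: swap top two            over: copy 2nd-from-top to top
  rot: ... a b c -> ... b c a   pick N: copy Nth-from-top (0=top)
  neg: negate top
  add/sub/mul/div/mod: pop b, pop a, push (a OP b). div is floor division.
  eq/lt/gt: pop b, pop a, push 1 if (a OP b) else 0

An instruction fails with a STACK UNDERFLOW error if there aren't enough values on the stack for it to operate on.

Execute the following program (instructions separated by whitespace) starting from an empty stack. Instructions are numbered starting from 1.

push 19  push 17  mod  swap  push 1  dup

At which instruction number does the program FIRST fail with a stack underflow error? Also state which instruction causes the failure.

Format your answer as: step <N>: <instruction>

Step 1 ('push 19'): stack = [19], depth = 1
Step 2 ('push 17'): stack = [19, 17], depth = 2
Step 3 ('mod'): stack = [2], depth = 1
Step 4 ('swap'): needs 2 value(s) but depth is 1 — STACK UNDERFLOW

Answer: step 4: swap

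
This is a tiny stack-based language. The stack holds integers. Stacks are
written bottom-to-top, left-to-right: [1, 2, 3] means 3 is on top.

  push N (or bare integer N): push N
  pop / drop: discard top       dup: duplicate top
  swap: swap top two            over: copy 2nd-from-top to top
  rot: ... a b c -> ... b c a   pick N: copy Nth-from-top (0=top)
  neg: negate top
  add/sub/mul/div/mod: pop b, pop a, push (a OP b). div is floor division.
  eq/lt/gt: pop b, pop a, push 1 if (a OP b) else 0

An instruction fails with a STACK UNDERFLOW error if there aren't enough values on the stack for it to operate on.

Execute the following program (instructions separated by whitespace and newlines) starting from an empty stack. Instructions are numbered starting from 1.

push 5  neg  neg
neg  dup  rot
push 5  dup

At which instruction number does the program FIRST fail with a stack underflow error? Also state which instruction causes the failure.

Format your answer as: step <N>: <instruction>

Step 1 ('push 5'): stack = [5], depth = 1
Step 2 ('neg'): stack = [-5], depth = 1
Step 3 ('neg'): stack = [5], depth = 1
Step 4 ('neg'): stack = [-5], depth = 1
Step 5 ('dup'): stack = [-5, -5], depth = 2
Step 6 ('rot'): needs 3 value(s) but depth is 2 — STACK UNDERFLOW

Answer: step 6: rot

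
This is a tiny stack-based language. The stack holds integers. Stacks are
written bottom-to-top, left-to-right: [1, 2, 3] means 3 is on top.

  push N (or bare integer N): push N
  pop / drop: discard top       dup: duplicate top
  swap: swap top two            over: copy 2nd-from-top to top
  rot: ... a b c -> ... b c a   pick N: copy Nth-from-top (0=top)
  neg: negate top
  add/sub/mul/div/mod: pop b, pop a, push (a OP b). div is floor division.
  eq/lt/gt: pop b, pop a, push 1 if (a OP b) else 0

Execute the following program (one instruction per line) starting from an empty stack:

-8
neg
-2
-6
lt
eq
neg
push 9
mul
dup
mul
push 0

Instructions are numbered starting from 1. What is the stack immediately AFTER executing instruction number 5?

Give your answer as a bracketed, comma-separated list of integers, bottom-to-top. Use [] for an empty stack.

Answer: [8, 0]

Derivation:
Step 1 ('-8'): [-8]
Step 2 ('neg'): [8]
Step 3 ('-2'): [8, -2]
Step 4 ('-6'): [8, -2, -6]
Step 5 ('lt'): [8, 0]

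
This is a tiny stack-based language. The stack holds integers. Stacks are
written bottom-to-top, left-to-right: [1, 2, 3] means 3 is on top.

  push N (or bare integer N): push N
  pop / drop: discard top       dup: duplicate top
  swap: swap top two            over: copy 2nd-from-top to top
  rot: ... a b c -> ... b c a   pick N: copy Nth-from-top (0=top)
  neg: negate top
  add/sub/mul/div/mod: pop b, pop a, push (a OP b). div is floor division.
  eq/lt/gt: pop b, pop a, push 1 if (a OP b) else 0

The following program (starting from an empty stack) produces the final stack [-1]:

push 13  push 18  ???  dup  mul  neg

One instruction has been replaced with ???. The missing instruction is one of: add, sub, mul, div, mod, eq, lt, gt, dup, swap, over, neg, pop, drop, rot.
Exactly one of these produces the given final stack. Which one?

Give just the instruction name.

Stack before ???: [13, 18]
Stack after ???:  [1]
The instruction that transforms [13, 18] -> [1] is: lt

Answer: lt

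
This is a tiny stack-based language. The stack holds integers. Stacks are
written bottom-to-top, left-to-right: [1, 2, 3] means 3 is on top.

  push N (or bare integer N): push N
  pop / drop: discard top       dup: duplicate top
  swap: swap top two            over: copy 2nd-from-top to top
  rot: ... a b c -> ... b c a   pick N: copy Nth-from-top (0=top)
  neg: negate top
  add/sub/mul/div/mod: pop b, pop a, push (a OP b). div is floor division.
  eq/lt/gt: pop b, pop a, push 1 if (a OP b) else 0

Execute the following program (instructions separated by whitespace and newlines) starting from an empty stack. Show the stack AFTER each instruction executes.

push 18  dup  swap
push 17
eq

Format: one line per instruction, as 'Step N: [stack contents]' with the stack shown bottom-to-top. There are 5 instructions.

Step 1: [18]
Step 2: [18, 18]
Step 3: [18, 18]
Step 4: [18, 18, 17]
Step 5: [18, 0]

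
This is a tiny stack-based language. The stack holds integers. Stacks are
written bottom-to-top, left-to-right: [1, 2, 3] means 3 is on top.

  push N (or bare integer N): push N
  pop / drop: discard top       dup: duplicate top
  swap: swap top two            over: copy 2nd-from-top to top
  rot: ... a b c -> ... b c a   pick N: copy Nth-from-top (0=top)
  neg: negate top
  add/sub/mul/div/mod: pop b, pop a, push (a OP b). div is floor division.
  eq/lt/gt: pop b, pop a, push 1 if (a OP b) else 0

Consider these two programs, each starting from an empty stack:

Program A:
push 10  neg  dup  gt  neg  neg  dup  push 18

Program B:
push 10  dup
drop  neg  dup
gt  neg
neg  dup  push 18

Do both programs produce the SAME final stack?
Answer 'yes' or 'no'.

Answer: yes

Derivation:
Program A trace:
  After 'push 10': [10]
  After 'neg': [-10]
  After 'dup': [-10, -10]
  After 'gt': [0]
  After 'neg': [0]
  After 'neg': [0]
  After 'dup': [0, 0]
  After 'push 18': [0, 0, 18]
Program A final stack: [0, 0, 18]

Program B trace:
  After 'push 10': [10]
  After 'dup': [10, 10]
  After 'drop': [10]
  After 'neg': [-10]
  After 'dup': [-10, -10]
  After 'gt': [0]
  After 'neg': [0]
  After 'neg': [0]
  After 'dup': [0, 0]
  After 'push 18': [0, 0, 18]
Program B final stack: [0, 0, 18]
Same: yes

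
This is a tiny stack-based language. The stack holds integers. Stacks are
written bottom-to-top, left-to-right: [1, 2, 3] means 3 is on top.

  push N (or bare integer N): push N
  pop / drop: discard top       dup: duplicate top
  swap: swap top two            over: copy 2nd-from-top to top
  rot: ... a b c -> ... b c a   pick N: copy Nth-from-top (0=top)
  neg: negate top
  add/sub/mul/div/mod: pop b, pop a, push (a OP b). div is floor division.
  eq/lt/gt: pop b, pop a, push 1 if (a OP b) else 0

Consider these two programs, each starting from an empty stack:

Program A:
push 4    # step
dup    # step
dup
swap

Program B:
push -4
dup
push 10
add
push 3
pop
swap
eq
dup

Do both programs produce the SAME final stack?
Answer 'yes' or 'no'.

Program A trace:
  After 'push 4': [4]
  After 'dup': [4, 4]
  After 'dup': [4, 4, 4]
  After 'swap': [4, 4, 4]
Program A final stack: [4, 4, 4]

Program B trace:
  After 'push -4': [-4]
  After 'dup': [-4, -4]
  After 'push 10': [-4, -4, 10]
  After 'add': [-4, 6]
  After 'push 3': [-4, 6, 3]
  After 'pop': [-4, 6]
  After 'swap': [6, -4]
  After 'eq': [0]
  After 'dup': [0, 0]
Program B final stack: [0, 0]
Same: no

Answer: no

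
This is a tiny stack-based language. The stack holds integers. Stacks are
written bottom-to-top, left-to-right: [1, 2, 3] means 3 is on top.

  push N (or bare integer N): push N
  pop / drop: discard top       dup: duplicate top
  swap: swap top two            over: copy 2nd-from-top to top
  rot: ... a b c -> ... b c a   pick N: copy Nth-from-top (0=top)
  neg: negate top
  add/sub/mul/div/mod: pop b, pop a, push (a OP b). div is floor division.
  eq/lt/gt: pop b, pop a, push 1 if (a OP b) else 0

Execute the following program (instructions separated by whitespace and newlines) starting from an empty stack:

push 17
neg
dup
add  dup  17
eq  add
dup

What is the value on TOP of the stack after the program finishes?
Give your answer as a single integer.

After 'push 17': [17]
After 'neg': [-17]
After 'dup': [-17, -17]
After 'add': [-34]
After 'dup': [-34, -34]
After 'push 17': [-34, -34, 17]
After 'eq': [-34, 0]
After 'add': [-34]
After 'dup': [-34, -34]

Answer: -34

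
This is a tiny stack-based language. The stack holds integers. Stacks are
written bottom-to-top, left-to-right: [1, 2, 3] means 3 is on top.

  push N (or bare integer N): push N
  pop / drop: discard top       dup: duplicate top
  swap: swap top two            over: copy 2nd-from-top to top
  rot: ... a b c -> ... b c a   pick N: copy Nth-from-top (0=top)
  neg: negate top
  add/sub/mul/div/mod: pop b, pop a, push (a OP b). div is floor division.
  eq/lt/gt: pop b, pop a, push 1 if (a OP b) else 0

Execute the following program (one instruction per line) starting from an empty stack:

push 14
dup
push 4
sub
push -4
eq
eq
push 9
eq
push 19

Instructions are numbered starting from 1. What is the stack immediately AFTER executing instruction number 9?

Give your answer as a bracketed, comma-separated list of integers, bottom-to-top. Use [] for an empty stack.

Step 1 ('push 14'): [14]
Step 2 ('dup'): [14, 14]
Step 3 ('push 4'): [14, 14, 4]
Step 4 ('sub'): [14, 10]
Step 5 ('push -4'): [14, 10, -4]
Step 6 ('eq'): [14, 0]
Step 7 ('eq'): [0]
Step 8 ('push 9'): [0, 9]
Step 9 ('eq'): [0]

Answer: [0]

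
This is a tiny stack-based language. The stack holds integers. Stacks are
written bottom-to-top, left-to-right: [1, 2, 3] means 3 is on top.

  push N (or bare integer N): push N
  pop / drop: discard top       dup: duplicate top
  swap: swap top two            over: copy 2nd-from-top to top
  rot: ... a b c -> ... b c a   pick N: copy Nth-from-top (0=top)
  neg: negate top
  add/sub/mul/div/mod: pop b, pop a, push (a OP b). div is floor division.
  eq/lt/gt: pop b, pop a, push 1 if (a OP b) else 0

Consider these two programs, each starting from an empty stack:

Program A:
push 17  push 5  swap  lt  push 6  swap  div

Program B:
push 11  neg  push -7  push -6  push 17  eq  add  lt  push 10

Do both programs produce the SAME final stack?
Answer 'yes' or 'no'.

Program A trace:
  After 'push 17': [17]
  After 'push 5': [17, 5]
  After 'swap': [5, 17]
  After 'lt': [1]
  After 'push 6': [1, 6]
  After 'swap': [6, 1]
  After 'div': [6]
Program A final stack: [6]

Program B trace:
  After 'push 11': [11]
  After 'neg': [-11]
  After 'push -7': [-11, -7]
  After 'push -6': [-11, -7, -6]
  After 'push 17': [-11, -7, -6, 17]
  After 'eq': [-11, -7, 0]
  After 'add': [-11, -7]
  After 'lt': [1]
  After 'push 10': [1, 10]
Program B final stack: [1, 10]
Same: no

Answer: no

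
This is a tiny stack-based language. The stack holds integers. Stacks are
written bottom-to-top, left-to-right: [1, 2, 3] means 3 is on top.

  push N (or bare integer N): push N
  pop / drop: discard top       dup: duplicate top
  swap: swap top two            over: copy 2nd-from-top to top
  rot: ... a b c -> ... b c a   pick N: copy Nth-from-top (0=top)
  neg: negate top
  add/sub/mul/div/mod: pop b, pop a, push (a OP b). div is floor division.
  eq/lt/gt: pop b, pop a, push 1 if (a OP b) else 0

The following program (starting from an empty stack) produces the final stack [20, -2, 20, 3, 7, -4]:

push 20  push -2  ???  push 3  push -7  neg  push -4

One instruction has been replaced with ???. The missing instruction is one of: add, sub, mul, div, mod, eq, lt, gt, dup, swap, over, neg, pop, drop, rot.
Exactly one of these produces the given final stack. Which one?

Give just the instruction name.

Answer: over

Derivation:
Stack before ???: [20, -2]
Stack after ???:  [20, -2, 20]
The instruction that transforms [20, -2] -> [20, -2, 20] is: over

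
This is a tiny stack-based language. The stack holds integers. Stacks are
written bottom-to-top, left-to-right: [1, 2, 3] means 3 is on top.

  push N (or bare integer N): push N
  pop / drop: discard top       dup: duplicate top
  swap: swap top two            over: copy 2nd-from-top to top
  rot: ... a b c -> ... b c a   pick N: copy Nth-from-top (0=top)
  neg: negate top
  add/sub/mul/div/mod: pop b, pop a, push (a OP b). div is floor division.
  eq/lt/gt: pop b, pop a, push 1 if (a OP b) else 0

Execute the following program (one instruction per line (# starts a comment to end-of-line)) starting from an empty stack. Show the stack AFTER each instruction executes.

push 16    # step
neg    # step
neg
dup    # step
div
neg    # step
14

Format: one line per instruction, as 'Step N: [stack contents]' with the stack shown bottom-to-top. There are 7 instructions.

Step 1: [16]
Step 2: [-16]
Step 3: [16]
Step 4: [16, 16]
Step 5: [1]
Step 6: [-1]
Step 7: [-1, 14]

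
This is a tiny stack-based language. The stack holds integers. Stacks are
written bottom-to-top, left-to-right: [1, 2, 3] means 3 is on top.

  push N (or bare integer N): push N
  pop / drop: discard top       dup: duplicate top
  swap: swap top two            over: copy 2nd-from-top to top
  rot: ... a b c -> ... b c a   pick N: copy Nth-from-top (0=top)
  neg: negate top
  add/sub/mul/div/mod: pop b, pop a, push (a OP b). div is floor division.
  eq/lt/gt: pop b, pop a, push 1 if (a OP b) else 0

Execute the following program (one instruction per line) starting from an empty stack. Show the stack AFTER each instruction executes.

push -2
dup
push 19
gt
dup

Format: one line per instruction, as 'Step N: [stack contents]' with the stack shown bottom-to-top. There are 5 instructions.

Step 1: [-2]
Step 2: [-2, -2]
Step 3: [-2, -2, 19]
Step 4: [-2, 0]
Step 5: [-2, 0, 0]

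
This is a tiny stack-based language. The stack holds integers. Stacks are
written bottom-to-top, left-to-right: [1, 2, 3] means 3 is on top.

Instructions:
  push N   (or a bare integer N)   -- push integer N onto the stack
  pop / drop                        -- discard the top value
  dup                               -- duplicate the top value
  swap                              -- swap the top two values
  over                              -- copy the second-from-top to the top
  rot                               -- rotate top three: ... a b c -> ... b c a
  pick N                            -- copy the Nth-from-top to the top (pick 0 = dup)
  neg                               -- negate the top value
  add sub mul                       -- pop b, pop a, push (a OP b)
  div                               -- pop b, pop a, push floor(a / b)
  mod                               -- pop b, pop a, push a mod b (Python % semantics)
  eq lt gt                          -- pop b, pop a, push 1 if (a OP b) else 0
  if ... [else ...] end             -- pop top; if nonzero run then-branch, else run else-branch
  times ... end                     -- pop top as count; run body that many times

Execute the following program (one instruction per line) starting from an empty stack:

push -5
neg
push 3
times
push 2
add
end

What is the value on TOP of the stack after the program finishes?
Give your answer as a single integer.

After 'push -5': [-5]
After 'neg': [5]
After 'push 3': [5, 3]
After 'times': [5]
After 'push 2': [5, 2]
After 'add': [7]
After 'push 2': [7, 2]
After 'add': [9]
After 'push 2': [9, 2]
After 'add': [11]

Answer: 11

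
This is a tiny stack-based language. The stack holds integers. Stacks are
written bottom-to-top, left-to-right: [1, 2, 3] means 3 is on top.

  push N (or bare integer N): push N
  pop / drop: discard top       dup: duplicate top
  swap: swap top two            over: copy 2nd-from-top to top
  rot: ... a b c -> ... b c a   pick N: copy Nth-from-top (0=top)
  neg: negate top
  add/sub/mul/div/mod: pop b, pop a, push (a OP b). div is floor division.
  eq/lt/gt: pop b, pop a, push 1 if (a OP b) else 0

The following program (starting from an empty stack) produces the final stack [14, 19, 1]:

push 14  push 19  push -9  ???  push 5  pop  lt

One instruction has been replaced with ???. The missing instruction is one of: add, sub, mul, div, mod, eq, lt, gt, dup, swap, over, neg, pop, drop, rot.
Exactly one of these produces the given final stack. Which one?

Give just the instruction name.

Stack before ???: [14, 19, -9]
Stack after ???:  [14, 19, -9, 19]
The instruction that transforms [14, 19, -9] -> [14, 19, -9, 19] is: over

Answer: over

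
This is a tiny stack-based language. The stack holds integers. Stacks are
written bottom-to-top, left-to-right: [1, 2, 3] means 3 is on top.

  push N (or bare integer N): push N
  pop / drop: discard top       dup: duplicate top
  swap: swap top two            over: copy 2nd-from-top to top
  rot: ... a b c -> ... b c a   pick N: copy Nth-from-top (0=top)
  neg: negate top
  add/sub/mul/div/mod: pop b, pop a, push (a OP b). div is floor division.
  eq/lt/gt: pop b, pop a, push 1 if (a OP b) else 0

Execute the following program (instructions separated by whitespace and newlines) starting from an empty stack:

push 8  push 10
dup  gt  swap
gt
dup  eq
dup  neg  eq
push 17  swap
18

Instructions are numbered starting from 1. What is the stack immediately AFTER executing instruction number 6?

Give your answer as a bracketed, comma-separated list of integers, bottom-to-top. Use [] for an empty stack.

Answer: [0]

Derivation:
Step 1 ('push 8'): [8]
Step 2 ('push 10'): [8, 10]
Step 3 ('dup'): [8, 10, 10]
Step 4 ('gt'): [8, 0]
Step 5 ('swap'): [0, 8]
Step 6 ('gt'): [0]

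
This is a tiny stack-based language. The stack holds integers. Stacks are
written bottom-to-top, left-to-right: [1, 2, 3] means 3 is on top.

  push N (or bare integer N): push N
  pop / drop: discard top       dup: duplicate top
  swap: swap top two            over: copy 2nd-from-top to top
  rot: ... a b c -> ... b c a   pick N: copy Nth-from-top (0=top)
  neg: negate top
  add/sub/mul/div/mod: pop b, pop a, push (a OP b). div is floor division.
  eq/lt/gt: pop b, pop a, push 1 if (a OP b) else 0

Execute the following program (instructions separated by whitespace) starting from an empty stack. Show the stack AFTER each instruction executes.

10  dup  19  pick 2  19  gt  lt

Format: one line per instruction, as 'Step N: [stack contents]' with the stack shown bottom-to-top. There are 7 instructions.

Step 1: [10]
Step 2: [10, 10]
Step 3: [10, 10, 19]
Step 4: [10, 10, 19, 10]
Step 5: [10, 10, 19, 10, 19]
Step 6: [10, 10, 19, 0]
Step 7: [10, 10, 0]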